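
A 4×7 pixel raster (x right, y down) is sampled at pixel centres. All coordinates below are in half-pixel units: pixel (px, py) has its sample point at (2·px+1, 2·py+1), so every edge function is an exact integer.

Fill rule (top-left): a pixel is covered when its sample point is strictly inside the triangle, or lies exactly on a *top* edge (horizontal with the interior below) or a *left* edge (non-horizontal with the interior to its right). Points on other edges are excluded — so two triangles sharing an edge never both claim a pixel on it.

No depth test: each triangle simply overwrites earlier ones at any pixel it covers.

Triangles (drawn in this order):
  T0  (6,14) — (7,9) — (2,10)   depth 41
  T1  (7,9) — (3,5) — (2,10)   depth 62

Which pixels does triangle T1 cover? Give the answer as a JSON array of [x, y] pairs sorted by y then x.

T0:
  2·area = 24  (B↔C swapped to make it positive)
  edge (6, 14)→(2, 10): d=(-4,-4) top-left  bias=+0
  edge (2, 10)→(7, 9): d=(5,-1) top-left  bias=+0
  edge (7, 9)→(6, 14): d=(-1,5) right/bottom  bias=-1
    (0,4)@(1, 9): e=[0,-6,30] → ·  [on edge]
    (3,4)@(7, 9): e=[24,0,0] → ·  [on edge]
    (1,5)@(3, 11): e=[0,6,18] → #  [on edge]
    (2,5)@(5, 11): e=[8,8,8] → #
    (3,5)@(7, 11): e=[16,10,-2] → ·
    (1,6)@(3, 13): e=[-8,16,16] → ·
    (2,6)@(5, 13): e=[0,18,6] → #  [on edge]
    (3,6)@(7, 13): e=[8,20,-4] → ·
  covered (3 px):
    · · · ·
    · · · ·
    · · · ·
    · · · ·
    · · · ·
    · # # ·
    · · # ·
T1:
  2·area = 24  (B↔C swapped to make it positive)
  edge (7, 9)→(2, 10): d=(-5,1) right/bottom  bias=-1
  edge (2, 10)→(3, 5): d=(1,-5) top-left  bias=+0
  edge (3, 5)→(7, 9): d=(4,4) right/bottom  bias=-1
    (0,1)@(1, 3): e=[36,-12,0] → ·  [on edge]
    (1,2)@(3, 5): e=[24,0,0] → ·  [on edge]
    (1,3)@(3, 7): e=[14,2,8] → #
    (2,3)@(5, 7): e=[12,12,0] → ·  [on edge]
    (1,4)@(3, 9): e=[4,4,16] → #
    (2,4)@(5, 9): e=[2,14,8] → #
    (3,4)@(7, 9): e=[0,24,0] → ·  [on edge]
    (1,5)@(3, 11): e=[-6,6,24] → ·
    (2,5)@(5, 11): e=[-8,16,16] → ·
  covered (3 px):
    · · · ·
    · · · ·
    · · · ·
    · # · ·
    · # # ·
    · · · ·
    · · · ·

Answer: [[1,3],[1,4],[2,4]]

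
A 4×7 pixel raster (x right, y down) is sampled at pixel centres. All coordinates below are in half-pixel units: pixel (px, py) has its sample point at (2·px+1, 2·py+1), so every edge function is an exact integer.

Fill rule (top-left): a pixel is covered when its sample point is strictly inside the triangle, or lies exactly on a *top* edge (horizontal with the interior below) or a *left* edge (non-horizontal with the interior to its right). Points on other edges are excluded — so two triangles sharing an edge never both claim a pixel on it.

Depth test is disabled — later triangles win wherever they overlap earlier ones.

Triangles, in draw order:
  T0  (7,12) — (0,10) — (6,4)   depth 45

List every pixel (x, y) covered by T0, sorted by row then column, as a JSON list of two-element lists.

T0:
  2·area = 54
  edge (7, 12)→(0, 10): d=(-7,-2) top-left  bias=+0
  edge (0, 10)→(6, 4): d=(6,-6) top-left  bias=+0
  edge (6, 4)→(7, 12): d=(1,8) right/bottom  bias=-1
    (3,1)@(7, 3): e=[63,0,-9] → .  [on edge]
    (2,2)@(5, 5): e=[45,0,9] → X  [on edge]
    (3,2)@(7, 5): e=[49,12,-7] → .
    (1,3)@(3, 7): e=[27,0,27] → X  [on edge]
    (3,3)@(7, 7): e=[35,24,-5] → .
    (0,4)@(1, 9): e=[9,0,45] → X  [on edge]
    (3,4)@(7, 9): e=[21,36,-3] → .
    (0,5)@(1, 11): e=[-5,12,47] → .
    (1,5)@(3, 11): e=[-1,24,31] → .
    (2,5)@(5, 11): e=[3,36,15] → X
    (3,5)@(7, 11): e=[7,48,-1] → .
    (2,6)@(5, 13): e=[-11,48,17] → .
  covered (7 px):
    . . . .
    . . . .
    . . X .
    . X X .
    X X X .
    . . X .
    . . . .

Result: [[2,2],[1,3],[2,3],[0,4],[1,4],[2,4],[2,5]]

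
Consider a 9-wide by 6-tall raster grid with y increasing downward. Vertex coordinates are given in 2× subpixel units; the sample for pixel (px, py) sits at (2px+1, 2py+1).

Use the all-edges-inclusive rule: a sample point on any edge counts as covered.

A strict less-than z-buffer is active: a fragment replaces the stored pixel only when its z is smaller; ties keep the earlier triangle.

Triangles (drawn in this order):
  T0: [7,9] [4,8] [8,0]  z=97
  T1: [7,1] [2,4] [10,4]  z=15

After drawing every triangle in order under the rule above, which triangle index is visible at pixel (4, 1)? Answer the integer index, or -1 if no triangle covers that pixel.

T0:
  2·area = 28
  edge (7, 9)→(4, 8): d=(-3,-1) inclusive
  edge (4, 8)→(8, 0): d=(4,-8) inclusive
  edge (8, 0)→(7, 9): d=(-1,9) inclusive
    (3,1)@(7, 3): e=[18,4,6] → █
    (4,1)@(9, 3): e=[20,20,-12] → ·
    (3,2)@(7, 5): e=[12,12,4] → █
    (4,2)@(9, 5): e=[14,28,-14] → ·
    (0,3)@(1, 7): e=[0,-28,56] → ·  [on edge]
    (2,3)@(5, 7): e=[4,4,20] → █
    (4,3)@(9, 7): e=[8,36,-16] → ·
    (2,4)@(5, 9): e=[-2,12,18] → ·
    (3,4)@(7, 9): e=[0,28,0] → █  [on edge]
    (4,4)@(9, 9): e=[2,44,-18] → ·
    (3,5)@(7, 11): e=[-6,36,-2] → ·
    (6,5)@(13, 11): e=[0,84,-56] → ·  [on edge]
  covered (5 px):
    · · · · · · · · ·
    · · · █ · · · · ·
    · · · █ · · · · ·
    · · █ █ · · · · ·
    · · · █ · · · · ·
    · · · · · · · · ·
T1:
  2·area = 24  (B↔C swapped to make it positive)
  edge (7, 1)→(10, 4): d=(3,3) inclusive
  edge (10, 4)→(2, 4): d=(-8,0) inclusive
  edge (2, 4)→(7, 1): d=(5,-3) inclusive
    (3,0)@(7, 1): e=[0,24,0] → █  [on edge]
    (4,0)@(9, 1): e=[-6,24,6] → ·
    (2,1)@(5, 3): e=[12,8,4] → █
    (4,1)@(9, 3): e=[0,8,16] → █  [on edge]
    (5,1)@(11, 3): e=[-6,8,22] → ·
    (2,2)@(5, 5): e=[18,-8,14] → ·
    (3,2)@(7, 5): e=[12,-8,20] → ·
    (4,2)@(9, 5): e=[6,-8,26] → ·
    (5,2)@(11, 5): e=[0,-8,32] → ·  [on edge]
    (6,3)@(13, 7): e=[0,-24,48] → ·  [on edge]
    (7,4)@(15, 9): e=[0,-40,64] → ·  [on edge]
    (8,5)@(17, 11): e=[0,-56,80] → ·  [on edge]
  covered (4 px):
    · · · █ · · · · ·
    · · █ █ █ · · · ·
    · · · · · · · · ·
    · · · · · · · · ·
    · · · · · · · · ·
    · · · · · · · · ·

Z-buffer (winner per pixel, '.' = empty):
  . . . 1 . . . . .
  . . 1 1 1 . . . .
  . . . 0 . . . . .
  . . 0 0 . . . . .
  . . . 0 . . . . .
  . . . . . . . . .

Answer: 1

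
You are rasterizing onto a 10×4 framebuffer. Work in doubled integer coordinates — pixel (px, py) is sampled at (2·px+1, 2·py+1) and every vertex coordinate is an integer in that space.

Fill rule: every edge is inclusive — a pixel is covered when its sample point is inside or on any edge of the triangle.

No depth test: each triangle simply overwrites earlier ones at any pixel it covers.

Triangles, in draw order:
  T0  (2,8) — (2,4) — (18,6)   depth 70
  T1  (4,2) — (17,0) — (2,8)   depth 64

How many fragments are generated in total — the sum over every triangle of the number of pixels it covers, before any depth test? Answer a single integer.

T0:
  2·area = 64
  edge (2, 8)→(2, 4): d=(0,-4) inclusive
  edge (2, 4)→(18, 6): d=(16,2) inclusive
  edge (18, 6)→(2, 8): d=(-16,2) inclusive
    (1,2)@(3, 5): e=[4,14,46] → X
    (2,2)@(5, 5): e=[12,10,42] → X
    (3,2)@(7, 5): e=[20,6,38] → X
    (4,2)@(9, 5): e=[28,2,34] → X
    (5,2)@(11, 5): e=[36,-2,30] → .
    (1,3)@(3, 7): e=[4,46,14] → X
    (5,3)@(11, 7): e=[36,30,-2] → .
  covered (8 px):
    . . . . . . . . . .
    . . . . . . . . . .
    . X X X X . . . . .
    . X X X X . . . . .
T1:
  2·area = 74
  edge (4, 2)→(17, 0): d=(13,-2) inclusive
  edge (17, 0)→(2, 8): d=(-15,8) inclusive
  edge (2, 8)→(4, 2): d=(2,-6) inclusive
    (5,0)@(11, 1): e=[1,33,40] → X
    (6,0)@(13, 1): e=[5,17,52] → X
    (7,0)@(15, 1): e=[9,1,64] → X
    (8,0)@(17, 1): e=[13,-15,76] → .
    (2,1)@(5, 3): e=[15,51,8] → X
    (3,1)@(7, 3): e=[19,35,20] → X
    (4,1)@(9, 3): e=[23,19,32] → X
    (6,1)@(13, 3): e=[31,-13,56] → .
    (7,1)@(15, 3): e=[35,-29,68] → .
    (1,2)@(3, 5): e=[37,37,0] → X  [on edge]
    (4,2)@(9, 5): e=[49,-11,36] → .
    (5,2)@(11, 5): e=[53,-27,48] → .
  covered (11 px):
    . . . . . X X X . .
    . . X X X X . . . .
    . X X X . . . . . .
    . X . . . . . . . .

Answer: 19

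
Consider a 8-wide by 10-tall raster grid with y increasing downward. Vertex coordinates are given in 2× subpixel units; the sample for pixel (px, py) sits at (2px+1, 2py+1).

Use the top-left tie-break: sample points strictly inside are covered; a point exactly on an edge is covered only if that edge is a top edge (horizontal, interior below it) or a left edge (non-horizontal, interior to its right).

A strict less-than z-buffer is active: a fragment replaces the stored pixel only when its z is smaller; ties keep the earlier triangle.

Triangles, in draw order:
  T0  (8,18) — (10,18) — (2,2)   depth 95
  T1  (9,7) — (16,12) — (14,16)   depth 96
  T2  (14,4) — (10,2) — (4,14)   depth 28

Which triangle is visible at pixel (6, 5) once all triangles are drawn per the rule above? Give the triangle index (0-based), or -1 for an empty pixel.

T0:
  2·area = 32  (B↔C swapped to make it positive)
  edge (8, 18)→(2, 2): d=(-6,-16) top-left  bias=+0
  edge (2, 2)→(10, 18): d=(8,16) right/bottom  bias=-1
  edge (10, 18)→(8, 18): d=(-2,0) right/bottom  bias=-1
    (2,4)@(5, 9): e=[6,8,18] → X
    (3,4)@(7, 9): e=[38,-24,18] → .
    (2,5)@(5, 11): e=[-6,24,14] → .
    (3,6)@(7, 13): e=[14,8,10] → X
    (4,6)@(9, 13): e=[46,-24,10] → .
    (3,7)@(7, 15): e=[2,24,6] → X
    (4,7)@(9, 15): e=[34,-8,6] → .
    (3,8)@(7, 17): e=[-10,40,2] → .
    (4,8)@(9, 17): e=[22,8,2] → X
    (5,8)@(11, 17): e=[54,-24,2] → .
    (4,9)@(9, 19): e=[10,24,-2] → .
  covered (4 px):
    . . . . . . . .
    . . . . . . . .
    . . . . . . . .
    . . . . . . . .
    . . X . . . . .
    . . . . . . . .
    . . . X . . . .
    . . . X . . . .
    . . . . X . . .
    . . . . . . . .
T1:
  2·area = 38
  edge (9, 7)→(16, 12): d=(7,5) right/bottom  bias=-1
  edge (16, 12)→(14, 16): d=(-2,4) right/bottom  bias=-1
  edge (14, 16)→(9, 7): d=(-5,-9) top-left  bias=+0
    (4,3)@(9, 7): e=[0,38,0] → .  [on edge]
    (5,4)@(11, 9): e=[4,26,8] → X
    (6,4)@(13, 9): e=[-6,18,26] → .
    (5,5)@(11, 11): e=[18,22,-2] → .
    (6,5)@(13, 11): e=[8,14,16] → X
    (7,5)@(15, 11): e=[-2,6,34] → .
    (6,6)@(13, 13): e=[22,10,6] → X
    (7,6)@(15, 13): e=[12,2,24] → X
    (6,7)@(13, 15): e=[36,6,-4] → .
    (7,7)@(15, 15): e=[26,-2,14] → .
  covered (4 px):
    . . . . . . . .
    . . . . . . . .
    . . . . . . . .
    . . . . . . . .
    . . . . . X . .
    . . . . . . X .
    . . . . . . X X
    . . . . . . . .
    . . . . . . . .
    . . . . . . . .
T2:
  2·area = 60  (B↔C swapped to make it positive)
  edge (14, 4)→(4, 14): d=(-10,10) right/bottom  bias=-1
  edge (4, 14)→(10, 2): d=(6,-12) top-left  bias=+0
  edge (10, 2)→(14, 4): d=(4,2) right/bottom  bias=-1
    (5,1)@(11, 3): e=[40,18,2] → X
    (6,1)@(13, 3): e=[20,42,-2] → .
    (7,1)@(15, 3): e=[0,66,-6] → .  [on edge]
    (4,2)@(9, 5): e=[40,6,14] → X
    (6,2)@(13, 5): e=[0,54,6] → .  [on edge]
    (4,3)@(9, 7): e=[20,18,22] → X
    (5,3)@(11, 7): e=[0,42,18] → .  [on edge]
    (3,4)@(7, 9): e=[20,6,34] → X
    (4,4)@(9, 9): e=[0,30,30] → .  [on edge]
    (3,5)@(7, 11): e=[0,18,42] → .  [on edge]
    (2,6)@(5, 13): e=[0,6,54] → .  [on edge]
    (1,7)@(3, 15): e=[0,-6,66] → .  [on edge]
    (0,8)@(1, 17): e=[0,-18,78] → .  [on edge]
  covered (5 px):
    . . . . . . . .
    . . . . . X . .
    . . . . X X . .
    . . . . X . . .
    . . . X . . . .
    . . . . . . . .
    . . . . . . . .
    . . . . . . . .
    . . . . . . . .
    . . . . . . . .

Z-buffer (winner per pixel, '.' = empty):
  . . . . . . . .
  . . . . . 2 . .
  . . . . 2 2 . .
  . . . . 2 . . .
  . . 0 2 . 1 . .
  . . . . . . 1 .
  . . . 0 . . 1 1
  . . . 0 . . . .
  . . . . 0 . . .
  . . . . . . . .

Final: 1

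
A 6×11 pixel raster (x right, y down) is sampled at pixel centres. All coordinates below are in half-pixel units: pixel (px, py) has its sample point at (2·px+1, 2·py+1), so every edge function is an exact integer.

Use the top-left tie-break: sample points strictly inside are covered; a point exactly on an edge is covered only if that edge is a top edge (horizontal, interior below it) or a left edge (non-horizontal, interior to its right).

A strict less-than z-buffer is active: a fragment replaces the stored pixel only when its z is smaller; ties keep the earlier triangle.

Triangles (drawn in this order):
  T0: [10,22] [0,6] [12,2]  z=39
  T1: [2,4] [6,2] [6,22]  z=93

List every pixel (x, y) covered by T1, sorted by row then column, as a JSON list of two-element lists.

T0:
  2·area = 232
  edge (10, 22)→(0, 6): d=(-10,-16) top-left  bias=+0
  edge (0, 6)→(12, 2): d=(12,-4) top-left  bias=+0
  edge (12, 2)→(10, 22): d=(-2,20) right/bottom  bias=-1
    (4,1)@(9, 3): e=[174,0,58] → #  [on edge]
    (5,1)@(11, 3): e=[206,8,18] → #
    (1,2)@(3, 5): e=[58,0,174] → #  [on edge]
    (2,2)@(5, 5): e=[90,8,134] → #
    (3,2)@(7, 5): e=[122,16,94] → #
    (0,3)@(1, 7): e=[6,16,210] → #
    (0,4)@(1, 9): e=[-14,40,206] → ·
    (1,4)@(3, 9): e=[18,48,166] → #
    (1,5)@(3, 11): e=[-2,72,162] → ·
    (2,5)@(5, 11): e=[30,80,122] → #
    (2,6)@(5, 13): e=[10,104,118] → #
    (5,6)@(11, 13): e=[106,128,-2] → ·
  covered (30 px):
    · · · · · ·
    · · · · # #
    · # # # # #
    # # # # # #
    · # # # # #
    · · # # # #
    · · # # # ·
    · · · # # ·
    · · · # # ·
    · · · · # ·
    · · · · · ·
T1:
  2·area = 80
  edge (2, 4)→(6, 2): d=(4,-2) top-left  bias=+0
  edge (6, 2)→(6, 22): d=(0,20) right/bottom  bias=-1
  edge (6, 22)→(2, 4): d=(-4,-18) top-left  bias=+0
    (2,1)@(5, 3): e=[2,20,58] → #
    (3,1)@(7, 3): e=[6,-20,94] → ·
    (1,2)@(3, 5): e=[6,60,14] → #
    (3,2)@(7, 5): e=[14,-20,86] → ·
    (1,3)@(3, 7): e=[14,60,6] → #
    (3,3)@(7, 7): e=[22,-20,78] → ·
    (1,4)@(3, 9): e=[22,60,-2] → ·
    (2,4)@(5, 9): e=[26,20,34] → #
    (3,4)@(7, 9): e=[30,-20,70] → ·
    (2,5)@(5, 11): e=[34,20,26] → #
    (3,5)@(7, 11): e=[38,-20,62] → ·
    (2,6)@(5, 13): e=[42,20,18] → #
  covered (10 px):
    · · · · · ·
    · · # · · ·
    · # # · · ·
    · # # · · ·
    · · # · · ·
    · · # · · ·
    · · # · · ·
    · · # · · ·
    · · # · · ·
    · · · · · ·
    · · · · · ·

Answer: [[2,1],[1,2],[2,2],[1,3],[2,3],[2,4],[2,5],[2,6],[2,7],[2,8]]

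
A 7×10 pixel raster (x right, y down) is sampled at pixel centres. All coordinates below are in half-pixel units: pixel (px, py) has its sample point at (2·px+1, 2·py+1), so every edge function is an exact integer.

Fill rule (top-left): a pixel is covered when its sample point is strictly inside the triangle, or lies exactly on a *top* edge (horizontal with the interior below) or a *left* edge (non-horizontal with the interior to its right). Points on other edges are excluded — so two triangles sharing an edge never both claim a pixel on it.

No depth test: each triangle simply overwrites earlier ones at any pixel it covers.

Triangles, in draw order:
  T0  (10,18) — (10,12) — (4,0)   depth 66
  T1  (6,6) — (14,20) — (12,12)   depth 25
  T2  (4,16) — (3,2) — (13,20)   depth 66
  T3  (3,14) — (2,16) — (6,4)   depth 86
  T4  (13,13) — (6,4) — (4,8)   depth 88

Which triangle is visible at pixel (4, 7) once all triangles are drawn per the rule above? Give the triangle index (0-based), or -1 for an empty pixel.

T0:
  2·area = 36  (B↔C swapped to make it positive)
  edge (10, 18)→(4, 0): d=(-6,-18) top-left  bias=+0
  edge (4, 0)→(10, 12): d=(6,12) right/bottom  bias=-1
  edge (10, 12)→(10, 18): d=(0,6) right/bottom  bias=-1
    (2,1)@(5, 3): e=[0,6,30] → #  [on edge]
    (3,1)@(7, 3): e=[36,-18,18] → ·
    (2,2)@(5, 5): e=[-12,18,30] → ·
    (3,3)@(7, 7): e=[12,6,18] → #
    (4,3)@(9, 7): e=[48,-18,6] → ·
    (3,4)@(7, 9): e=[0,18,18] → #  [on edge]
    (4,4)@(9, 9): e=[36,-6,6] → ·
    (3,5)@(7, 11): e=[-12,30,18] → ·
    (4,5)@(9, 11): e=[24,6,6] → #
    (5,5)@(11, 11): e=[60,-18,-6] → ·
    (4,6)@(9, 13): e=[12,18,6] → #
    (5,6)@(11, 13): e=[48,-6,-6] → ·
    (4,7)@(9, 15): e=[0,30,6] → #  [on edge]
  covered (6 px):
    · · · · · · ·
    · · # · · · ·
    · · · · · · ·
    · · · # · · ·
    · · · # · · ·
    · · · · # · ·
    · · · · # · ·
    · · · · # · ·
    · · · · · · ·
    · · · · · · ·
T1:
  2·area = 36  (B↔C swapped to make it positive)
  edge (6, 6)→(12, 12): d=(6,6) right/bottom  bias=-1
  edge (12, 12)→(14, 20): d=(2,8) right/bottom  bias=-1
  edge (14, 20)→(6, 6): d=(-8,-14) top-left  bias=+0
    (0,0)@(1, 1): e=[0,66,-30] → ·  [on edge]
    (1,1)@(3, 3): e=[0,54,-18] → ·  [on edge]
    (2,2)@(5, 5): e=[0,42,-6] → ·  [on edge]
    (3,3)@(7, 7): e=[0,30,6] → ·  [on edge]
    (4,4)@(9, 9): e=[0,18,18] → ·  [on edge]
    (4,5)@(9, 11): e=[12,22,2] → #
    (5,5)@(11, 11): e=[0,6,30] → ·  [on edge]
    (4,6)@(9, 13): e=[24,26,-14] → ·
    (5,6)@(11, 13): e=[12,10,14] → #
    (6,6)@(13, 13): e=[0,-6,42] → ·  [on edge]
    (5,7)@(11, 15): e=[24,14,-2] → ·
    (6,8)@(13, 17): e=[24,2,10] → #
  covered (3 px):
    · · · · · · ·
    · · · · · · ·
    · · · · · · ·
    · · · · · · ·
    · · · · · · ·
    · · · · # · ·
    · · · · · # ·
    · · · · · · ·
    · · · · · · #
    · · · · · · ·
T2:
  2·area = 122
  edge (4, 16)→(3, 2): d=(-1,-14) top-left  bias=+0
  edge (3, 2)→(13, 20): d=(10,18) right/bottom  bias=-1
  edge (13, 20)→(4, 16): d=(-9,-4) top-left  bias=+0
    (2,3)@(5, 7): e=[23,14,85] → #
    (3,3)@(7, 7): e=[51,-22,93] → ·
    (2,4)@(5, 9): e=[21,34,67] → #
    (3,4)@(7, 9): e=[49,-2,75] → ·
    (2,5)@(5, 11): e=[19,54,49] → #
    (3,5)@(7, 11): e=[47,18,57] → #
    (4,5)@(9, 11): e=[75,-18,65] → ·
    (2,6)@(5, 13): e=[17,74,31] → #
    (4,6)@(9, 13): e=[73,2,47] → #
    (5,6)@(11, 13): e=[101,-34,55] → ·
    (2,7)@(5, 15): e=[15,94,13] → #
    (5,7)@(11, 15): e=[99,-14,37] → ·
  covered (14 px):
    · · · · · · ·
    · · · · · · ·
    · · · · · · ·
    · · # · · · ·
    · · # · · · ·
    · · # # · · ·
    · · # # # · ·
    · · # # # · ·
    · · · # # # ·
    · · · · · # ·
T3:
  2·area = 4
  edge (3, 14)→(2, 16): d=(-1,2) right/bottom  bias=-1
  edge (2, 16)→(6, 4): d=(4,-12) top-left  bias=+0
  edge (6, 4)→(3, 14): d=(-3,10) right/bottom  bias=-1
    (3,0)@(7, 1): e=[5,0,-1] → ·  [on edge]
    (2,3)@(5, 7): e=[3,0,1] → #  [on edge]
    (3,3)@(7, 7): e=[-1,24,-19] → ·
    (2,4)@(5, 9): e=[1,8,-5] → ·
    (1,6)@(3, 13): e=[1,0,3] → #  [on edge]
    (2,6)@(5, 13): e=[-3,24,-17] → ·
    (1,7)@(3, 15): e=[-1,8,-3] → ·
    (0,9)@(1, 19): e=[-1,0,5] → ·  [on edge]
  covered (2 px):
    · · · · · · ·
    · · · · · · ·
    · · · · · · ·
    · · # · · · ·
    · · · · · · ·
    · · · · · · ·
    · # · · · · ·
    · · · · · · ·
    · · · · · · ·
    · · · · · · ·
T4:
  2·area = 46  (B↔C swapped to make it positive)
  edge (13, 13)→(4, 8): d=(-9,-5) top-left  bias=+0
  edge (4, 8)→(6, 4): d=(2,-4) top-left  bias=+0
  edge (6, 4)→(13, 13): d=(7,9) right/bottom  bias=-1
    (2,3)@(5, 7): e=[14,2,30] → #
    (3,3)@(7, 7): e=[24,10,12] → #
    (4,3)@(9, 7): e=[34,18,-6] → ·
    (2,4)@(5, 9): e=[-4,6,44] → ·
    (3,4)@(7, 9): e=[6,14,26] → #
    (4,4)@(9, 9): e=[16,22,8] → #
    (5,4)@(11, 9): e=[26,30,-10] → ·
    (3,5)@(7, 11): e=[-12,18,40] → ·
    (4,5)@(9, 11): e=[-2,26,22] → ·
    (5,5)@(11, 11): e=[8,34,4] → #
    (6,5)@(13, 11): e=[18,42,-14] → ·
    (5,6)@(11, 13): e=[-10,38,18] → ·
    (6,6)@(13, 13): e=[0,46,0] → ·  [on edge]
  covered (5 px):
    · · · · · · ·
    · · · · · · ·
    · · · · · · ·
    · · # # · · ·
    · · · # # · ·
    · · · · · # ·
    · · · · · · ·
    · · · · · · ·
    · · · · · · ·
    · · · · · · ·

Z-buffer (winner per pixel, '.' = empty):
  . . . . . . .
  . . 0 . . . .
  . . . . . . .
  . . 4 4 . . .
  . . 2 4 4 . .
  . . 2 2 1 4 .
  . 3 2 2 2 1 .
  . . 2 2 2 . .
  . . . 2 2 2 1
  . . . . . 2 .

Final: 2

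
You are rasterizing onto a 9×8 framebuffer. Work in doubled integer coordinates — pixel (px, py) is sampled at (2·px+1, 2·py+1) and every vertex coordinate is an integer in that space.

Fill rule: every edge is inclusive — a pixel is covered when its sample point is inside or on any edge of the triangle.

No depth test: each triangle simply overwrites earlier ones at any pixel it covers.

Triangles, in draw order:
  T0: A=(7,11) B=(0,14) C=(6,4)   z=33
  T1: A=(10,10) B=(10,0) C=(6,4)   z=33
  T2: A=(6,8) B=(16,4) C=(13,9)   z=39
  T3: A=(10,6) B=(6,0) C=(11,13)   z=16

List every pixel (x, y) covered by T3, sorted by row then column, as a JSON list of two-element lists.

T0:
  2·area = 52
  edge (7, 11)→(0, 14): d=(-7,3) inclusive
  edge (0, 14)→(6, 4): d=(6,-10) inclusive
  edge (6, 4)→(7, 11): d=(1,7) inclusive
    (2,3)@(5, 7): e=[34,8,10] → X
    (3,3)@(7, 7): e=[28,28,-4] → .
    (1,4)@(3, 9): e=[26,0,26] → X  [on edge]
    (3,4)@(7, 9): e=[14,40,-2] → .
    (1,5)@(3, 11): e=[12,12,28] → X
    (3,5)@(7, 11): e=[0,52,0] → X  [on edge]
    (4,5)@(9, 11): e=[-6,72,-14] → .
    (0,6)@(1, 13): e=[4,4,44] → X
    (1,6)@(3, 13): e=[-2,24,30] → .
    (2,6)@(5, 13): e=[-8,44,16] → .
    (3,6)@(7, 13): e=[-14,64,2] → .
    (0,7)@(1, 15): e=[-10,16,46] → .
  covered (7 px):
    . . . . . . . . .
    . . . . . . . . .
    . . . . . . . . .
    . . X . . . . . .
    . X X . . . . . .
    . X X X . . . . .
    X . . . . . . . .
    . . . . . . . . .
T1:
  2·area = 40  (B↔C swapped to make it positive)
  edge (10, 10)→(6, 4): d=(-4,-6) inclusive
  edge (6, 4)→(10, 0): d=(4,-4) inclusive
  edge (10, 0)→(10, 10): d=(0,10) inclusive
    (4,0)@(9, 1): e=[30,0,10] → X  [on edge]
    (5,0)@(11, 1): e=[42,8,-10] → .
    (3,1)@(7, 3): e=[10,0,30] → X  [on edge]
    (5,1)@(11, 3): e=[34,16,-10] → .
    (2,2)@(5, 5): e=[-10,0,50] → .  [on edge]
    (3,2)@(7, 5): e=[2,8,30] → X
    (5,2)@(11, 5): e=[26,24,-10] → .
    (1,3)@(3, 7): e=[-30,0,70] → .  [on edge]
    (3,3)@(7, 7): e=[-6,16,30] → .
    (4,3)@(9, 7): e=[6,24,10] → X
    (5,3)@(11, 7): e=[18,32,-10] → .
    (0,4)@(1, 9): e=[-50,0,90] → .  [on edge]
  covered (6 px):
    . . . . X . . . .
    . . . X X . . . .
    . . . X X . . . .
    . . . . X . . . .
    . . . . . . . . .
    . . . . . . . . .
    . . . . . . . . .
    . . . . . . . . .
T2:
  2·area = 38
  edge (6, 8)→(16, 4): d=(10,-4) inclusive
  edge (16, 4)→(13, 9): d=(-3,5) inclusive
  edge (13, 9)→(6, 8): d=(-7,-1) inclusive
    (7,2)@(15, 5): e=[6,2,30] → X
    (8,2)@(17, 5): e=[14,-8,32] → .
    (4,3)@(9, 7): e=[2,26,10] → X
    (5,3)@(11, 7): e=[10,16,12] → X
    (6,3)@(13, 7): e=[18,6,14] → X
    (7,3)@(15, 7): e=[26,-4,16] → .
    (4,4)@(9, 9): e=[22,20,-4] → .
    (5,4)@(11, 9): e=[30,10,-2] → .
    (6,4)@(13, 9): e=[38,0,0] → X  [on edge]
    (7,4)@(15, 9): e=[46,-10,2] → .
    (6,5)@(13, 11): e=[58,-6,-14] → .
  covered (5 px):
    . . . . . . . . .
    . . . . . . . . .
    . . . . . . . X .
    . . . . X X X . .
    . . . . . . X . .
    . . . . . . . . .
    . . . . . . . . .
    . . . . . . . . .
T3:
  2·area = 22  (B↔C swapped to make it positive)
  edge (10, 6)→(11, 13): d=(1,7) inclusive
  edge (11, 13)→(6, 0): d=(-5,-13) inclusive
  edge (6, 0)→(10, 6): d=(4,6) inclusive
    (4,2)@(9, 5): e=[6,14,2] → X
    (5,2)@(11, 5): e=[-8,40,-10] → .
    (4,3)@(9, 7): e=[8,4,10] → X
    (5,3)@(11, 7): e=[-6,30,-2] → .
    (4,4)@(9, 9): e=[10,-6,18] → .
    (5,6)@(11, 13): e=[0,0,22] → X  [on edge]
    (6,6)@(13, 13): e=[-14,26,10] → .
    (5,7)@(11, 15): e=[2,-10,30] → .
  covered (3 px):
    . . . . . . . . .
    . . . . . . . . .
    . . . . X . . . .
    . . . . X . . . .
    . . . . . . . . .
    . . . . . . . . .
    . . . . . X . . .
    . . . . . . . . .

Final: [[4,2],[4,3],[5,6]]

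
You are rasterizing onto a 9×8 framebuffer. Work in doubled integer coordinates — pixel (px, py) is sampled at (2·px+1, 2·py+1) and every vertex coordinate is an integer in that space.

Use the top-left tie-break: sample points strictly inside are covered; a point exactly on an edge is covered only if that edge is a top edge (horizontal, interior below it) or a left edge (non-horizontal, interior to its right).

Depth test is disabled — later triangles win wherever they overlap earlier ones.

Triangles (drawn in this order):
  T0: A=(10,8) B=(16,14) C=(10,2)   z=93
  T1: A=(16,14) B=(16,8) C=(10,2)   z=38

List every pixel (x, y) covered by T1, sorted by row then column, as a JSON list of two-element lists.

T0:
  2·area = 36  (B↔C swapped to make it positive)
  edge (10, 8)→(10, 2): d=(0,-6) top-left  bias=+0
  edge (10, 2)→(16, 14): d=(6,12) right/bottom  bias=-1
  edge (16, 14)→(10, 8): d=(-6,-6) top-left  bias=+0
    (1,0)@(3, 1): e=[-42,78,0] → .  [on edge]
    (2,1)@(5, 3): e=[-30,66,0] → .  [on edge]
    (3,2)@(7, 5): e=[-18,54,0] → .  [on edge]
    (5,2)@(11, 5): e=[6,6,24] → X
    (6,2)@(13, 5): e=[18,-18,36] → .
    (4,3)@(9, 7): e=[-6,42,0] → .  [on edge]
    (5,3)@(11, 7): e=[6,18,12] → X
    (6,3)@(13, 7): e=[18,-6,24] → .
    (5,4)@(11, 9): e=[6,30,0] → X  [on edge]
    (6,4)@(13, 9): e=[18,6,12] → X
    (7,4)@(15, 9): e=[30,-18,24] → .
    (5,5)@(11, 11): e=[6,42,-12] → .
    (6,5)@(13, 11): e=[18,18,0] → X  [on edge]
    (7,6)@(15, 13): e=[30,6,0] → X  [on edge]
    (8,7)@(17, 15): e=[42,-6,0] → .  [on edge]
  covered (6 px):
    . . . . . . . . .
    . . . . . . . . .
    . . . . . X . . .
    . . . . . X . . .
    . . . . . X X . .
    . . . . . . X . .
    . . . . . . . X .
    . . . . . . . . .
T1:
  2·area = 36  (B↔C swapped to make it positive)
  edge (16, 14)→(10, 2): d=(-6,-12) top-left  bias=+0
  edge (10, 2)→(16, 8): d=(6,6) right/bottom  bias=-1
  edge (16, 8)→(16, 14): d=(0,6) right/bottom  bias=-1
    (4,0)@(9, 1): e=[-6,0,42] → .  [on edge]
    (5,1)@(11, 3): e=[6,0,30] → .  [on edge]
    (6,2)@(13, 5): e=[18,0,18] → .  [on edge]
    (6,3)@(13, 7): e=[6,12,18] → X
    (7,3)@(15, 7): e=[30,0,6] → .  [on edge]
    (6,4)@(13, 9): e=[-6,24,18] → .
    (7,4)@(15, 9): e=[18,12,6] → X
    (8,4)@(17, 9): e=[42,0,-6] → .  [on edge]
    (7,5)@(15, 11): e=[6,24,6] → X
    (8,5)@(17, 11): e=[30,12,-6] → .
    (7,6)@(15, 13): e=[-6,36,6] → .
  covered (3 px):
    . . . . . . . . .
    . . . . . . . . .
    . . . . . . . . .
    . . . . . . X . .
    . . . . . . . X .
    . . . . . . . X .
    . . . . . . . . .
    . . . . . . . . .

Final: [[6,3],[7,4],[7,5]]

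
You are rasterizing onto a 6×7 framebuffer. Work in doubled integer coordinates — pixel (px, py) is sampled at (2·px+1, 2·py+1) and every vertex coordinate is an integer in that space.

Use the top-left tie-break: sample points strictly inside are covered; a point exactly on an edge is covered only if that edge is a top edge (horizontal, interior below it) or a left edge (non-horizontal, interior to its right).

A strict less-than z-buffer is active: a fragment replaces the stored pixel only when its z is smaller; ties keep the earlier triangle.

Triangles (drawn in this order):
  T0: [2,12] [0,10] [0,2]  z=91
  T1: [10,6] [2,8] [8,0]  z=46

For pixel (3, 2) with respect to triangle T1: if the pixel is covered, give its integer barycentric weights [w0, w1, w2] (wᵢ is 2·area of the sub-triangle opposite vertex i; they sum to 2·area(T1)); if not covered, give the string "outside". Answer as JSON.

T0:
  2·area = 16
  edge (2, 12)→(0, 10): d=(-2,-2) top-left  bias=+0
  edge (0, 10)→(0, 2): d=(0,-8) top-left  bias=+0
  edge (0, 2)→(2, 12): d=(2,10) right/bottom  bias=-1
    (0,3)@(1, 7): e=[8,8,0] → ·  [on edge]
    (0,4)@(1, 9): e=[4,8,4] → █
    (1,4)@(3, 9): e=[8,24,-16] → ·
    (0,5)@(1, 11): e=[0,8,8] → █  [on edge]
    (1,5)@(3, 11): e=[4,24,-12] → ·
    (0,6)@(1, 13): e=[-4,8,12] → ·
    (1,6)@(3, 13): e=[0,24,-8] → ·  [on edge]
  covered (2 px):
    · · · · · ·
    · · · · · ·
    · · · · · ·
    · · · · · ·
    █ · · · · ·
    █ · · · · ·
    · · · · · ·
T1:
  2·area = 52
  edge (10, 6)→(2, 8): d=(-8,2) right/bottom  bias=-1
  edge (2, 8)→(8, 0): d=(6,-8) top-left  bias=+0
  edge (8, 0)→(10, 6): d=(2,6) right/bottom  bias=-1
    (3,1)@(7, 3): e=[30,10,12] → █
    (4,1)@(9, 3): e=[26,26,0] → ·  [on edge]
    (2,2)@(5, 5): e=[18,6,28] → █
    (4,2)@(9, 5): e=[10,38,4] → █
    (5,2)@(11, 5): e=[6,54,-8] → ·
    (1,3)@(3, 7): e=[6,2,44] → █
    (3,3)@(7, 7): e=[-2,34,20] → ·
    (4,3)@(9, 7): e=[-6,50,8] → ·
    (1,4)@(3, 9): e=[-10,14,48] → ·
    (2,4)@(5, 9): e=[-14,30,36] → ·
    (5,4)@(11, 9): e=[-26,78,0] → ·  [on edge]
  covered (6 px):
    · · · · · ·
    · · · █ · ·
    · · █ █ █ ·
    · █ █ · · ·
    · · · · · ·
    · · · · · ·
    · · · · · ·

Answer: [22,16,14]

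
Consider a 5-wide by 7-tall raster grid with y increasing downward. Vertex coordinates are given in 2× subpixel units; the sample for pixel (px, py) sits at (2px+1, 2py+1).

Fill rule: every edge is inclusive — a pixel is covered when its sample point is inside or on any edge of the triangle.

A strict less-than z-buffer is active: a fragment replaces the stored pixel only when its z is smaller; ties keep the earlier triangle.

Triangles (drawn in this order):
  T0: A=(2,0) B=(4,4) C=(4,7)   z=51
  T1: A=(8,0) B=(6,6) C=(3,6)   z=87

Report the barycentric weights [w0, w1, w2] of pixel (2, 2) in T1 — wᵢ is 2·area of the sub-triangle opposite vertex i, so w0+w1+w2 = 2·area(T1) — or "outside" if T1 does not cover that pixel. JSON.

T0:
  2·area = 6
  edge (2, 0)→(4, 4): d=(2,4) inclusive
  edge (4, 4)→(4, 7): d=(0,3) inclusive
  edge (4, 7)→(2, 0): d=(-2,-7) inclusive
    (1,1)@(3, 3): e=[2,3,1] → █
    (2,1)@(5, 3): e=[-6,-3,15] → ·
    (1,2)@(3, 5): e=[6,3,-3] → ·
  covered (1 px):
    · · · · ·
    · █ · · ·
    · · · · ·
    · · · · ·
    · · · · ·
    · · · · ·
    · · · · ·
T1:
  2·area = 18
  edge (8, 0)→(6, 6): d=(-2,6) inclusive
  edge (6, 6)→(3, 6): d=(-3,0) inclusive
  edge (3, 6)→(8, 0): d=(5,-6) inclusive
    (3,1)@(7, 3): e=[0,9,9] → █  [on edge]
    (4,1)@(9, 3): e=[-12,9,21] → ·
    (2,2)@(5, 5): e=[8,3,7] → █
    (3,2)@(7, 5): e=[-4,3,19] → ·
    (2,3)@(5, 7): e=[4,-3,17] → ·
    (2,4)@(5, 9): e=[0,-9,27] → ·  [on edge]
  covered (2 px):
    · · · · ·
    · · · █ ·
    · · █ · ·
    · · · · ·
    · · · · ·
    · · · · ·
    · · · · ·

Answer: [3,7,8]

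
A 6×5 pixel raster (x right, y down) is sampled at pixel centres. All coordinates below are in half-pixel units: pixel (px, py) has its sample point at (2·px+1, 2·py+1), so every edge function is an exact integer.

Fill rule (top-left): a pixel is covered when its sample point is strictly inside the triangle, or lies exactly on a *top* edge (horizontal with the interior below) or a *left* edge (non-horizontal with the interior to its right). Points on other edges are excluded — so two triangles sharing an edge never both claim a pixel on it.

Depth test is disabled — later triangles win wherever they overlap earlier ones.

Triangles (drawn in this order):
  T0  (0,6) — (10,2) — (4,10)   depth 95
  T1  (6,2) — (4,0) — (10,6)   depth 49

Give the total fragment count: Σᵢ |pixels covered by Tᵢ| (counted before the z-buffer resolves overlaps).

T0:
  2·area = 56
  edge (0, 6)→(10, 2): d=(10,-4) top-left  bias=+0
  edge (10, 2)→(4, 10): d=(-6,8) right/bottom  bias=-1
  edge (4, 10)→(0, 6): d=(-4,-4) top-left  bias=+0
    (4,1)@(9, 3): e=[6,2,48] → █
    (5,1)@(11, 3): e=[14,-14,56] → ·
    (1,2)@(3, 5): e=[2,38,16] → █
    (2,2)@(5, 5): e=[10,22,24] → █
    (3,2)@(7, 5): e=[18,6,32] → █
    (4,2)@(9, 5): e=[26,-10,40] → ·
    (0,3)@(1, 7): e=[14,42,0] → █  [on edge]
    (3,3)@(7, 7): e=[38,-6,24] → ·
    (0,4)@(1, 9): e=[34,30,-8] → ·
    (1,4)@(3, 9): e=[42,14,0] → █  [on edge]
    (2,4)@(5, 9): e=[50,-2,8] → ·
  covered (8 px):
    · · · · · ·
    · · · · █ ·
    · █ █ █ · ·
    █ █ █ · · ·
    · █ · · · ·
T1:
  degenerate (2·area = 0) — covers nothing

Final: 8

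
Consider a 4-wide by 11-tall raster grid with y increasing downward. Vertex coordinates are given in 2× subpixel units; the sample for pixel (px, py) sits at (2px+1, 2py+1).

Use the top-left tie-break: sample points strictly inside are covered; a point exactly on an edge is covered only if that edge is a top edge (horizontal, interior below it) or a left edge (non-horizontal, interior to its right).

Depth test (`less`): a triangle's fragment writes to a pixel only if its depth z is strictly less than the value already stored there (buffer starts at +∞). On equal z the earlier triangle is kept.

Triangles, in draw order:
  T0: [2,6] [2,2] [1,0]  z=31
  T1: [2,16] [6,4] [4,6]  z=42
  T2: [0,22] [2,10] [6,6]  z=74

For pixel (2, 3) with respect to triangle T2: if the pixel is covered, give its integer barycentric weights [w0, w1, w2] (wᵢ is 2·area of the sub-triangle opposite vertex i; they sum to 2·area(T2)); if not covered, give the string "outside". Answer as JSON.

T0:
  2·area = 4  (B↔C swapped to make it positive)
  edge (2, 6)→(1, 0): d=(-1,-6) top-left  bias=+0
  edge (1, 0)→(2, 2): d=(1,2) right/bottom  bias=-1
  edge (2, 2)→(2, 6): d=(0,4) right/bottom  bias=-1
  covered (0 px):
    · · · ·
    · · · ·
    · · · ·
    · · · ·
    · · · ·
    · · · ·
    · · · ·
    · · · ·
    · · · ·
    · · · ·
    · · · ·
T1:
  2·area = 16  (B↔C swapped to make it positive)
  edge (2, 16)→(4, 6): d=(2,-10) top-left  bias=+0
  edge (4, 6)→(6, 4): d=(2,-2) top-left  bias=+0
  edge (6, 4)→(2, 16): d=(-4,12) right/bottom  bias=-1
    (2,0)@(5, 1): e=[0,-8,24] → ·  [on edge]
    (3,0)@(7, 1): e=[20,-4,0] → ·  [on edge]
    (3,1)@(7, 3): e=[24,0,-8] → ·  [on edge]
    (2,2)@(5, 5): e=[8,0,8] → #  [on edge]
    (3,2)@(7, 5): e=[28,4,-16] → ·
    (1,3)@(3, 7): e=[-8,0,24] → ·  [on edge]
    (2,3)@(5, 7): e=[12,4,0] → ·  [on edge]
    (0,4)@(1, 9): e=[-24,0,40] → ·  [on edge]
    (1,5)@(3, 11): e=[0,8,8] → #  [on edge]
    (2,5)@(5, 11): e=[20,12,-16] → ·
    (1,6)@(3, 13): e=[4,12,0] → ·  [on edge]
    (0,9)@(1, 19): e=[-4,20,0] → ·  [on edge]
    (0,10)@(1, 21): e=[0,24,-8] → ·  [on edge]
  covered (2 px):
    · · · ·
    · · · ·
    · · # ·
    · · · ·
    · · · ·
    · # · ·
    · · · ·
    · · · ·
    · · · ·
    · · · ·
    · · · ·
T2:
  2·area = 40
  edge (0, 22)→(2, 10): d=(2,-12) top-left  bias=+0
  edge (2, 10)→(6, 6): d=(4,-4) top-left  bias=+0
  edge (6, 6)→(0, 22): d=(-6,16) right/bottom  bias=-1
    (3,2)@(7, 5): e=[50,0,-10] → ·  [on edge]
    (2,3)@(5, 7): e=[30,0,10] → #  [on edge]
    (3,3)@(7, 7): e=[54,8,-22] → ·
    (1,4)@(3, 9): e=[10,0,30] → #  [on edge]
    (2,4)@(5, 9): e=[34,8,-2] → ·
    (0,5)@(1, 11): e=[-10,0,50] → ·  [on edge]
    (1,5)@(3, 11): e=[14,8,18] → #
    (2,5)@(5, 11): e=[38,16,-14] → ·
    (1,6)@(3, 13): e=[18,16,6] → #
    (2,6)@(5, 13): e=[42,24,-26] → ·
    (1,7)@(3, 15): e=[22,24,-6] → ·
    (0,8)@(1, 17): e=[2,24,14] → #
  covered (6 px):
    · · · ·
    · · · ·
    · · · ·
    · · # ·
    · # · ·
    · # · ·
    · # · ·
    · · · ·
    # · · ·
    # · · ·
    · · · ·

Final: [0,10,30]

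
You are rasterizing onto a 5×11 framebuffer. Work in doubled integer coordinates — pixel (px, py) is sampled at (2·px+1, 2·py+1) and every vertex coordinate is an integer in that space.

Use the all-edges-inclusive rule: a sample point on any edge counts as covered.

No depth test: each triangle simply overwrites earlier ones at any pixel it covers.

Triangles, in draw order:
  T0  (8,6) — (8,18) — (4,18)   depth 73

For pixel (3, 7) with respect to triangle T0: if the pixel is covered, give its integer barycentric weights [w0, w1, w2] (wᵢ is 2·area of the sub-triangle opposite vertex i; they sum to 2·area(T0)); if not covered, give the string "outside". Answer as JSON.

T0:
  2·area = 48
  edge (8, 6)→(8, 18): d=(0,12) inclusive
  edge (8, 18)→(4, 18): d=(-4,0) inclusive
  edge (4, 18)→(8, 6): d=(4,-12) inclusive
    (4,1)@(9, 3): e=[-12,60,0] → .  [on edge]
    (3,4)@(7, 9): e=[12,36,0] → X  [on edge]
    (4,4)@(9, 9): e=[-12,36,24] → .
    (3,5)@(7, 11): e=[12,28,8] → X
    (4,5)@(9, 11): e=[-12,28,32] → .
    (3,6)@(7, 13): e=[12,20,16] → X
    (4,6)@(9, 13): e=[-12,20,40] → .
    (2,7)@(5, 15): e=[36,12,0] → X  [on edge]
    (4,7)@(9, 15): e=[-12,12,48] → .
    (2,8)@(5, 17): e=[36,4,8] → X
    (4,8)@(9, 17): e=[-12,4,56] → .
    (2,9)@(5, 19): e=[36,-4,16] → .
    (1,10)@(3, 21): e=[60,-12,0] → .  [on edge]
  covered (7 px):
    . . . . .
    . . . . .
    . . . . .
    . . . . .
    . . . X .
    . . . X .
    . . . X .
    . . X X .
    . . X X .
    . . . . .
    . . . . .

Answer: [12,24,12]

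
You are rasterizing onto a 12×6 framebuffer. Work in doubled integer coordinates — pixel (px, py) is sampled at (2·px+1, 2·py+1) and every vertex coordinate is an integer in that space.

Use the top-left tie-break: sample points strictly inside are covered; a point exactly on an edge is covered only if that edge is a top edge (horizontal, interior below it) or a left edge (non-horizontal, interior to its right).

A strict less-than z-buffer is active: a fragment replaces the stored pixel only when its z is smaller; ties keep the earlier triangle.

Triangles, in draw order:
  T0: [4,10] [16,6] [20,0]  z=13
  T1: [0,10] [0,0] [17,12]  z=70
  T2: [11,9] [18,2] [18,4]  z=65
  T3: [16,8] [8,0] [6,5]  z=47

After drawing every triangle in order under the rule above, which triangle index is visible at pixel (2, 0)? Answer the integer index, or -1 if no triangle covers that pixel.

T0:
  2·area = 56  (B↔C swapped to make it positive)
  edge (4, 10)→(20, 0): d=(16,-10) top-left  bias=+0
  edge (20, 0)→(16, 6): d=(-4,6) right/bottom  bias=-1
  edge (16, 6)→(4, 10): d=(-12,4) right/bottom  bias=-1
    (9,0)@(19, 1): e=[6,2,48] → #
    (10,0)@(21, 1): e=[26,-10,40] → ·
    (8,1)@(17, 3): e=[18,6,32] → #
    (9,1)@(19, 3): e=[38,-6,24] → ·
    (6,2)@(13, 5): e=[10,22,24] → #
    (7,2)@(15, 5): e=[30,10,16] → #
    (8,2)@(17, 5): e=[50,-2,8] → ·
    (9,2)@(19, 5): e=[70,-14,0] → ·  [on edge]
    (4,3)@(9, 7): e=[2,38,16] → #
    (5,3)@(11, 7): e=[22,26,8] → #
    (6,3)@(13, 7): e=[42,14,0] → ·  [on edge]
    (7,3)@(15, 7): e=[62,2,-8] → ·
    (3,4)@(7, 9): e=[14,42,0] → ·  [on edge]
    (0,5)@(1, 11): e=[-14,70,0] → ·  [on edge]
  covered (6 px):
    · · · · · · · · · # · ·
    · · · · · · · · # · · ·
    · · · · · · # # · · · ·
    · · · · # # · · · · · ·
    · · · · · · · · · · · ·
    · · · · · · · · · · · ·
T1:
  2·area = 170
  edge (0, 10)→(0, 0): d=(0,-10) top-left  bias=+0
  edge (0, 0)→(17, 12): d=(17,12) right/bottom  bias=-1
  edge (17, 12)→(0, 10): d=(-17,-2) top-left  bias=+0
    (0,0)@(1, 1): e=[10,5,155] → #
    (1,0)@(3, 1): e=[30,-19,159] → ·
    (0,1)@(1, 3): e=[10,39,121] → #
    (1,1)@(3, 3): e=[30,15,125] → #
    (2,1)@(5, 3): e=[50,-9,129] → ·
    (0,2)@(1, 5): e=[10,73,87] → #
    (2,2)@(5, 5): e=[50,25,95] → #
    (3,2)@(7, 5): e=[70,1,99] → #
    (4,2)@(9, 5): e=[90,-23,103] → ·
    (0,3)@(1, 7): e=[10,107,53] → #
    (4,3)@(9, 7): e=[90,11,69] → #
    (5,3)@(11, 7): e=[110,-13,73] → ·
  covered (22 px):
    # · · · · · · · · · · ·
    # # · · · · · · · · · ·
    # # # # · · · · · · · ·
    # # # # # · · · · · · ·
    # # # # # # · · · · · ·
    · · · · # # # # · · · ·
T2:
  2·area = 14
  edge (11, 9)→(18, 2): d=(7,-7) top-left  bias=+0
  edge (18, 2)→(18, 4): d=(0,2) right/bottom  bias=-1
  edge (18, 4)→(11, 9): d=(-7,5) right/bottom  bias=-1
    (9,0)@(19, 1): e=[0,-2,16] → ·  [on edge]
    (8,1)@(17, 3): e=[0,2,12] → #  [on edge]
    (9,1)@(19, 3): e=[14,-2,2] → ·
    (7,2)@(15, 5): e=[0,6,8] → #  [on edge]
    (8,2)@(17, 5): e=[14,2,-2] → ·
    (6,3)@(13, 7): e=[0,10,4] → #  [on edge]
    (7,3)@(15, 7): e=[14,6,-6] → ·
    (5,4)@(11, 9): e=[0,14,0] → ·  [on edge]
    (6,4)@(13, 9): e=[14,10,-10] → ·
    (4,5)@(9, 11): e=[0,18,-4] → ·  [on edge]
  covered (3 px):
    · · · · · · · · · · · ·
    · · · · · · · · # · · ·
    · · · · · · · # · · · ·
    · · · · · · # · · · · ·
    · · · · · · · · · · · ·
    · · · · · · · · · · · ·
T3:
  2·area = 56  (B↔C swapped to make it positive)
  edge (16, 8)→(6, 5): d=(-10,-3) top-left  bias=+0
  edge (6, 5)→(8, 0): d=(2,-5) top-left  bias=+0
  edge (8, 0)→(16, 8): d=(8,8) right/bottom  bias=-1
    (4,0)@(9, 1): e=[49,7,0] → ·  [on edge]
    (3,1)@(7, 3): e=[23,1,32] → #
    (4,1)@(9, 3): e=[29,11,16] → #
    (5,1)@(11, 3): e=[35,21,0] → ·  [on edge]
    (3,2)@(7, 5): e=[3,5,48] → #
    (5,2)@(11, 5): e=[15,25,16] → #
    (6,2)@(13, 5): e=[21,35,0] → ·  [on edge]
    (3,3)@(7, 7): e=[-17,9,64] → ·
    (4,3)@(9, 7): e=[-11,19,48] → ·
    (5,3)@(11, 7): e=[-5,29,32] → ·
    (6,3)@(13, 7): e=[1,39,16] → #
    (7,3)@(15, 7): e=[7,49,0] → ·  [on edge]
    (8,4)@(17, 9): e=[-7,63,0] → ·  [on edge]
    (9,5)@(19, 11): e=[-21,77,0] → ·  [on edge]
  covered (6 px):
    · · · · · · · · · · · ·
    · · · # # · · · · · · ·
    · · · # # # · · · · · ·
    · · · · · · # · · · · ·
    · · · · · · · · · · · ·
    · · · · · · · · · · · ·

Z-buffer (winner per pixel, '.' = empty):
  1 . . . . . . . . 0 . .
  1 1 . 3 3 . . . 0 . . .
  1 1 1 3 3 3 0 0 . . . .
  1 1 1 1 0 0 3 . . . . .
  1 1 1 1 1 1 . . . . . .
  . . . . 1 1 1 1 . . . .

Answer: -1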